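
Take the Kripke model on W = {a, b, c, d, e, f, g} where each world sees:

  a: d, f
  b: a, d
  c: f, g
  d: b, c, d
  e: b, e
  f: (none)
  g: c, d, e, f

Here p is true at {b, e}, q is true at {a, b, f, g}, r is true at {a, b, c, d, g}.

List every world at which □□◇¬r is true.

a: successors {d, f}; □◇¬r there: d:F, f:T. ✗
b: successors {a, d}; □◇¬r there: a:F, d:F. ✗
c: successors {f, g}; □◇¬r there: f:T, g:F. ✗
d: successors {b, c, d}; □◇¬r there: b:F, c:F, d:F. ✗
e: successors {b, e}; □◇¬r there: b:F, e:F. ✗
f: no successors, so □□◇¬r holds vacuously. ✓
g: successors {c, d, e, f}; □◇¬r there: c:F, d:F, e:F, f:T. ✗

{f}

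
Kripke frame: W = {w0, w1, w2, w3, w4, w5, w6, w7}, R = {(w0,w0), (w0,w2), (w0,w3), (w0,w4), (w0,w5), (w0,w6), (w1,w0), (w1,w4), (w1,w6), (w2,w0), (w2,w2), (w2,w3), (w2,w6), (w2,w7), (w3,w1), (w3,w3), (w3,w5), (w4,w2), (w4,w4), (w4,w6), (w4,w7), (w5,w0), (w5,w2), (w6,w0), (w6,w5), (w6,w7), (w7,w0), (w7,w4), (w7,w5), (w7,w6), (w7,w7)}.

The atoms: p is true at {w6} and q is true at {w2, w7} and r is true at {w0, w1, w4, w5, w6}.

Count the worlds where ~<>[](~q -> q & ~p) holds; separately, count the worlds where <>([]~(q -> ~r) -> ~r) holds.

For ~<>[](~q -> q & ~p):
w0: <>[](~q -> q & ~p) is F. ✓
w1: <>[](~q -> q & ~p) is F. ✓
w2: <>[](~q -> q & ~p) is F. ✓
w3: <>[](~q -> q & ~p) is F. ✓
w4: <>[](~q -> q & ~p) is F. ✓
w5: <>[](~q -> q & ~p) is F. ✓
w6: <>[](~q -> q & ~p) is F. ✓
w7: <>[](~q -> q & ~p) is F. ✓
— 8 worlds.
For <>([]~(q -> ~r) -> ~r):
w0: successors {w0, w2, w3, w4, w5, w6}; []~(q -> ~r) -> ~r there: w0:T, w2:T, w3:T, w4:T, w5:T, w6:T. ✓
w1: successors {w0, w4, w6}; []~(q -> ~r) -> ~r there: w0:T, w4:T, w6:T. ✓
w2: successors {w0, w2, w3, w6, w7}; []~(q -> ~r) -> ~r there: w0:T, w2:T, w3:T, w6:T, w7:T. ✓
w3: successors {w1, w3, w5}; []~(q -> ~r) -> ~r there: w1:T, w3:T, w5:T. ✓
w4: successors {w2, w4, w6, w7}; []~(q -> ~r) -> ~r there: w2:T, w4:T, w6:T, w7:T. ✓
w5: successors {w0, w2}; []~(q -> ~r) -> ~r there: w0:T, w2:T. ✓
w6: successors {w0, w5, w7}; []~(q -> ~r) -> ~r there: w0:T, w5:T, w7:T. ✓
w7: successors {w0, w4, w5, w6, w7}; []~(q -> ~r) -> ~r there: w0:T, w4:T, w5:T, w6:T, w7:T. ✓
— 8 worlds.

8 and 8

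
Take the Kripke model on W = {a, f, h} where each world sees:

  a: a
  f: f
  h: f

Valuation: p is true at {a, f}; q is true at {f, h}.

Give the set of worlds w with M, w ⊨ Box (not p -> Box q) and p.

{a, f}

a: Box (not p -> Box q) is T, p is T. ✓
f: Box (not p -> Box q) is T, p is T. ✓
h: Box (not p -> Box q) is T, p is F. ✗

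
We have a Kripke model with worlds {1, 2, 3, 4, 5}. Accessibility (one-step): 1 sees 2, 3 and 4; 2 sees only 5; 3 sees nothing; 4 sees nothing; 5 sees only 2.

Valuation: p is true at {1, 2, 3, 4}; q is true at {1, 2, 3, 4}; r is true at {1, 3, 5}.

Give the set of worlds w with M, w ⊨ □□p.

1: successors {2, 3, 4}; □p there: 2:F, 3:T, 4:T. ✗
2: successors {5}; □p there: 5:T. ✓
3: no successors, so □□p holds vacuously. ✓
4: no successors, so □□p holds vacuously. ✓
5: successors {2}; □p there: 2:F. ✗

{2, 3, 4}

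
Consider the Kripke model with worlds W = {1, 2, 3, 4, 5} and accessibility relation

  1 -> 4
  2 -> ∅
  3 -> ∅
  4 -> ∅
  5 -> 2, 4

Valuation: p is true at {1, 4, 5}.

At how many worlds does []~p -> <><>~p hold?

2

1: []~p is F, <><>~p is F. ✓
2: []~p is T, <><>~p is F. ✗
3: []~p is T, <><>~p is F. ✗
4: []~p is T, <><>~p is F. ✗
5: []~p is F, <><>~p is F. ✓
Satisfying worlds: {1, 5}.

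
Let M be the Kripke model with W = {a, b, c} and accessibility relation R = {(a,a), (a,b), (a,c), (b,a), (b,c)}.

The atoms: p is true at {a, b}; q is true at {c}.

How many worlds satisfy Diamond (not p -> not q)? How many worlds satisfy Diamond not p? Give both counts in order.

2 and 2

For Diamond (not p -> not q):
a: successors {a, b, c}; not p -> not q there: a:T, b:T, c:F. ✓
b: successors {a, c}; not p -> not q there: a:T, c:F. ✓
c: no successors, so Diamond (not p -> not q) fails. ✗
— 2 worlds.
For Diamond not p:
a: successors {a, b, c}; not p there: a:F, b:F, c:T. ✓
b: successors {a, c}; not p there: a:F, c:T. ✓
c: no successors, so Diamond not p fails. ✗
— 2 worlds.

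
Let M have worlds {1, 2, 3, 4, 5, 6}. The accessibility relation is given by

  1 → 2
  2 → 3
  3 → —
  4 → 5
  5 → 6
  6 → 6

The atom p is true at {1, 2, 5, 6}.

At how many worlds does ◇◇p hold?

1: successors {2}; ◇p there: 2:F. ✗
2: successors {3}; ◇p there: 3:F. ✗
3: no successors, so ◇◇p fails. ✗
4: successors {5}; ◇p there: 5:T. ✓
5: successors {6}; ◇p there: 6:T. ✓
6: successors {6}; ◇p there: 6:T. ✓
Satisfying worlds: {4, 5, 6}.

3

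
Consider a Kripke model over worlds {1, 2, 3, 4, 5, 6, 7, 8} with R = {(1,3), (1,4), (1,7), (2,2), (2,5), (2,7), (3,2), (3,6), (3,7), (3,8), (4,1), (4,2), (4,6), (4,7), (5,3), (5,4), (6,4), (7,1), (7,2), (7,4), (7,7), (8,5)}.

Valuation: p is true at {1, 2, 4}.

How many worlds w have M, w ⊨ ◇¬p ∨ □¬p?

1: ◇¬p is T, □¬p is F. ✓
2: ◇¬p is T, □¬p is F. ✓
3: ◇¬p is T, □¬p is F. ✓
4: ◇¬p is T, □¬p is F. ✓
5: ◇¬p is T, □¬p is F. ✓
6: ◇¬p is F, □¬p is F. ✗
7: ◇¬p is T, □¬p is F. ✓
8: ◇¬p is T, □¬p is T. ✓
Satisfying worlds: {1, 2, 3, 4, 5, 7, 8}.

7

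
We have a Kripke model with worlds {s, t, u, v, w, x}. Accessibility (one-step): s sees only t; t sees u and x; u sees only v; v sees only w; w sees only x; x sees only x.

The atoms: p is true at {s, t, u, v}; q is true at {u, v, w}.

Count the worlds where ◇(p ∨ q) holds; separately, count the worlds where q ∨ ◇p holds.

For ◇(p ∨ q):
s: successors {t}; p ∨ q there: t:T. ✓
t: successors {u, x}; p ∨ q there: u:T, x:F. ✓
u: successors {v}; p ∨ q there: v:T. ✓
v: successors {w}; p ∨ q there: w:T. ✓
w: successors {x}; p ∨ q there: x:F. ✗
x: successors {x}; p ∨ q there: x:F. ✗
— 4 worlds.
For q ∨ ◇p:
s: q is F, ◇p is T. ✓
t: q is F, ◇p is T. ✓
u: q is T, ◇p is T. ✓
v: q is T, ◇p is F. ✓
w: q is T, ◇p is F. ✓
x: q is F, ◇p is F. ✗
— 5 worlds.

4 and 5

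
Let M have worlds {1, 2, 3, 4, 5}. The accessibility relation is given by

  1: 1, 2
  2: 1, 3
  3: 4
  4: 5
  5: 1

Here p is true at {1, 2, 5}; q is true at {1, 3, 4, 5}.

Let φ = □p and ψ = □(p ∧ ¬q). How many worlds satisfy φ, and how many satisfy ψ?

For □p:
1: successors {1, 2}; p there: 1:T, 2:T. ✓
2: successors {1, 3}; p there: 1:T, 3:F. ✗
3: successors {4}; p there: 4:F. ✗
4: successors {5}; p there: 5:T. ✓
5: successors {1}; p there: 1:T. ✓
— 3 worlds.
For □(p ∧ ¬q):
1: successors {1, 2}; p ∧ ¬q there: 1:F, 2:T. ✗
2: successors {1, 3}; p ∧ ¬q there: 1:F, 3:F. ✗
3: successors {4}; p ∧ ¬q there: 4:F. ✗
4: successors {5}; p ∧ ¬q there: 5:F. ✗
5: successors {1}; p ∧ ¬q there: 1:F. ✗
— 0 worlds.

3 and 0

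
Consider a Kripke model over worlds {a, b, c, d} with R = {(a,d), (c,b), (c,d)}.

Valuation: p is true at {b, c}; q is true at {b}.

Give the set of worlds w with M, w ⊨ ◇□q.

{a, c}

a: successors {d}; □q there: d:T. ✓
b: no successors, so ◇□q fails. ✗
c: successors {b, d}; □q there: b:T, d:T. ✓
d: no successors, so ◇□q fails. ✗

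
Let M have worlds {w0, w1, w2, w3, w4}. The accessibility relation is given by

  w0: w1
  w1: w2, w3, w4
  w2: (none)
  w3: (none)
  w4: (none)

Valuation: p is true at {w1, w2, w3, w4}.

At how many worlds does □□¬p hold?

4

w0: successors {w1}; □¬p there: w1:F. ✗
w1: successors {w2, w3, w4}; □¬p there: w2:T, w3:T, w4:T. ✓
w2: no successors, so □□¬p holds vacuously. ✓
w3: no successors, so □□¬p holds vacuously. ✓
w4: no successors, so □□¬p holds vacuously. ✓
Satisfying worlds: {w1, w2, w3, w4}.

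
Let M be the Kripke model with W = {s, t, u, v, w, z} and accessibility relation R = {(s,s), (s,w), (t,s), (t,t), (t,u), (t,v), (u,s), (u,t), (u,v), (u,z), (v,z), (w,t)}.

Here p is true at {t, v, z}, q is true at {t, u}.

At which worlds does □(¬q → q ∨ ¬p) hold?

{s, w, z}

s: successors {s, w}; ¬q → q ∨ ¬p there: s:T, w:T. ✓
t: successors {s, t, u, v}; ¬q → q ∨ ¬p there: s:T, t:T, u:T, v:F. ✗
u: successors {s, t, v, z}; ¬q → q ∨ ¬p there: s:T, t:T, v:F, z:F. ✗
v: successors {z}; ¬q → q ∨ ¬p there: z:F. ✗
w: successors {t}; ¬q → q ∨ ¬p there: t:T. ✓
z: no successors, so □(¬q → q ∨ ¬p) holds vacuously. ✓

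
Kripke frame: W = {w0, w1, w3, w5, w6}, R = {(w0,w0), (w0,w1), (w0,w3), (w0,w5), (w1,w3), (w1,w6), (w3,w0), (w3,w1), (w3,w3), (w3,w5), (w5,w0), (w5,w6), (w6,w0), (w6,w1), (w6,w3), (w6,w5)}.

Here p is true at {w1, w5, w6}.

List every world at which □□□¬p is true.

w0: successors {w0, w1, w3, w5}; □□¬p there: w0:F, w1:F, w3:F, w5:F. ✗
w1: successors {w3, w6}; □□¬p there: w3:F, w6:F. ✗
w3: successors {w0, w1, w3, w5}; □□¬p there: w0:F, w1:F, w3:F, w5:F. ✗
w5: successors {w0, w6}; □□¬p there: w0:F, w6:F. ✗
w6: successors {w0, w1, w3, w5}; □□¬p there: w0:F, w1:F, w3:F, w5:F. ✗

∅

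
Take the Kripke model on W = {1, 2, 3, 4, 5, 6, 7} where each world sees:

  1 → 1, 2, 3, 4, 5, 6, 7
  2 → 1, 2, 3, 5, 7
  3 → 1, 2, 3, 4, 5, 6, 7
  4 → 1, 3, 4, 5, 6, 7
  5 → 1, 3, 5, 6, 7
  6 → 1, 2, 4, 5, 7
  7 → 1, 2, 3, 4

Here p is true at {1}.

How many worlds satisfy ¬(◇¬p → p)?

6

1: ◇¬p → p is T. ✗
2: ◇¬p → p is F. ✓
3: ◇¬p → p is F. ✓
4: ◇¬p → p is F. ✓
5: ◇¬p → p is F. ✓
6: ◇¬p → p is F. ✓
7: ◇¬p → p is F. ✓
Satisfying worlds: {2, 3, 4, 5, 6, 7}.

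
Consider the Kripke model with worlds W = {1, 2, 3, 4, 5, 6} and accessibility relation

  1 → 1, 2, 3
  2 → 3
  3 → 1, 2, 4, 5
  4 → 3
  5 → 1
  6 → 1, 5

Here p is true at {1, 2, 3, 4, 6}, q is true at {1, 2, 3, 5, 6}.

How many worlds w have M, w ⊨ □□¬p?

1: successors {1, 2, 3}; □¬p there: 1:F, 2:F, 3:F. ✗
2: successors {3}; □¬p there: 3:F. ✗
3: successors {1, 2, 4, 5}; □¬p there: 1:F, 2:F, 4:F, 5:F. ✗
4: successors {3}; □¬p there: 3:F. ✗
5: successors {1}; □¬p there: 1:F. ✗
6: successors {1, 5}; □¬p there: 1:F, 5:F. ✗
Satisfying worlds: ∅.

0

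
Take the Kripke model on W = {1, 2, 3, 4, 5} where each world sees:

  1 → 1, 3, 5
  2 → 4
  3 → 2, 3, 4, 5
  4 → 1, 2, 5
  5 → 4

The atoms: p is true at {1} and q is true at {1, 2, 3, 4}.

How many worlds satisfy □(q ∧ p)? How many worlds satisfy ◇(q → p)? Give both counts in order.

0 and 3

For □(q ∧ p):
1: successors {1, 3, 5}; q ∧ p there: 1:T, 3:F, 5:F. ✗
2: successors {4}; q ∧ p there: 4:F. ✗
3: successors {2, 3, 4, 5}; q ∧ p there: 2:F, 3:F, 4:F, 5:F. ✗
4: successors {1, 2, 5}; q ∧ p there: 1:T, 2:F, 5:F. ✗
5: successors {4}; q ∧ p there: 4:F. ✗
— 0 worlds.
For ◇(q → p):
1: successors {1, 3, 5}; q → p there: 1:T, 3:F, 5:T. ✓
2: successors {4}; q → p there: 4:F. ✗
3: successors {2, 3, 4, 5}; q → p there: 2:F, 3:F, 4:F, 5:T. ✓
4: successors {1, 2, 5}; q → p there: 1:T, 2:F, 5:T. ✓
5: successors {4}; q → p there: 4:F. ✗
— 3 worlds.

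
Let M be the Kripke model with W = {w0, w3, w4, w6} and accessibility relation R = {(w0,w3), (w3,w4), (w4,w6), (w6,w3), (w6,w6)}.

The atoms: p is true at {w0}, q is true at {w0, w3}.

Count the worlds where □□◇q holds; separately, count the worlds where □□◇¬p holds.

For □□◇q:
w0: successors {w3}; □◇q there: w3:F. ✗
w3: successors {w4}; □◇q there: w4:T. ✓
w4: successors {w6}; □◇q there: w6:F. ✗
w6: successors {w3, w6}; □◇q there: w3:F, w6:F. ✗
— 1 world.
For □□◇¬p:
w0: successors {w3}; □◇¬p there: w3:T. ✓
w3: successors {w4}; □◇¬p there: w4:T. ✓
w4: successors {w6}; □◇¬p there: w6:T. ✓
w6: successors {w3, w6}; □◇¬p there: w3:T, w6:T. ✓
— 4 worlds.

1 and 4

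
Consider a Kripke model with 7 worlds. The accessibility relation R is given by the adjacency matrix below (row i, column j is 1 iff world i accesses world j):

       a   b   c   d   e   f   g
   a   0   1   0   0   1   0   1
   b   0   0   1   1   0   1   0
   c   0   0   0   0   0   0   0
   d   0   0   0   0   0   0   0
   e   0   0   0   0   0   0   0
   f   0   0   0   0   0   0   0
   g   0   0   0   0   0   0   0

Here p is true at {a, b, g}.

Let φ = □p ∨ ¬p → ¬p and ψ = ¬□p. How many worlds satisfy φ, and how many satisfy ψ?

For □p ∨ ¬p → ¬p:
a: □p ∨ ¬p is F, ¬p is F. ✓
b: □p ∨ ¬p is F, ¬p is F. ✓
c: □p ∨ ¬p is T, ¬p is T. ✓
d: □p ∨ ¬p is T, ¬p is T. ✓
e: □p ∨ ¬p is T, ¬p is T. ✓
f: □p ∨ ¬p is T, ¬p is T. ✓
g: □p ∨ ¬p is T, ¬p is F. ✗
— 6 worlds.
For ¬□p:
a: □p is F. ✓
b: □p is F. ✓
c: □p is T. ✗
d: □p is T. ✗
e: □p is T. ✗
f: □p is T. ✗
g: □p is T. ✗
— 2 worlds.

6 and 2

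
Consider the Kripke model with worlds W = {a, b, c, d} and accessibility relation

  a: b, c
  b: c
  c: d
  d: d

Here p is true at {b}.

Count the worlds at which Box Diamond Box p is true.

0

a: successors {b, c}; Diamond Box p there: b:F, c:F. ✗
b: successors {c}; Diamond Box p there: c:F. ✗
c: successors {d}; Diamond Box p there: d:F. ✗
d: successors {d}; Diamond Box p there: d:F. ✗
Satisfying worlds: ∅.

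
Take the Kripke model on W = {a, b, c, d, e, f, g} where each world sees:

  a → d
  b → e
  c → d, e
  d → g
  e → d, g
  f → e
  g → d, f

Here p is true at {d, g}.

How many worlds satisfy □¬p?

a: successors {d}; ¬p there: d:F. ✗
b: successors {e}; ¬p there: e:T. ✓
c: successors {d, e}; ¬p there: d:F, e:T. ✗
d: successors {g}; ¬p there: g:F. ✗
e: successors {d, g}; ¬p there: d:F, g:F. ✗
f: successors {e}; ¬p there: e:T. ✓
g: successors {d, f}; ¬p there: d:F, f:T. ✗
Satisfying worlds: {b, f}.

2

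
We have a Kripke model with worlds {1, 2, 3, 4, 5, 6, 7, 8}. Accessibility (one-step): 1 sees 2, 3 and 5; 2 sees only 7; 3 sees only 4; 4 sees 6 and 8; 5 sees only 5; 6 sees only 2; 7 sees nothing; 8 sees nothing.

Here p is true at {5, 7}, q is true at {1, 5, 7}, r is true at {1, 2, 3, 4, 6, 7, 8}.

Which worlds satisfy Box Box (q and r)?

1: successors {2, 3, 5}; Box (q and r) there: 2:T, 3:F, 5:F. ✗
2: successors {7}; Box (q and r) there: 7:T. ✓
3: successors {4}; Box (q and r) there: 4:F. ✗
4: successors {6, 8}; Box (q and r) there: 6:F, 8:T. ✗
5: successors {5}; Box (q and r) there: 5:F. ✗
6: successors {2}; Box (q and r) there: 2:T. ✓
7: no successors, so Box Box (q and r) holds vacuously. ✓
8: no successors, so Box Box (q and r) holds vacuously. ✓

{2, 6, 7, 8}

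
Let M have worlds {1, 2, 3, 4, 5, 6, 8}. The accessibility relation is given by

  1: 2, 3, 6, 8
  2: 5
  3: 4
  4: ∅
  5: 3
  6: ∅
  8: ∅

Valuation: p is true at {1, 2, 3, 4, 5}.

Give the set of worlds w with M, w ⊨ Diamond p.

1: successors {2, 3, 6, 8}; p there: 2:T, 3:T, 6:F, 8:F. ✓
2: successors {5}; p there: 5:T. ✓
3: successors {4}; p there: 4:T. ✓
4: no successors, so Diamond p fails. ✗
5: successors {3}; p there: 3:T. ✓
6: no successors, so Diamond p fails. ✗
8: no successors, so Diamond p fails. ✗

{1, 2, 3, 5}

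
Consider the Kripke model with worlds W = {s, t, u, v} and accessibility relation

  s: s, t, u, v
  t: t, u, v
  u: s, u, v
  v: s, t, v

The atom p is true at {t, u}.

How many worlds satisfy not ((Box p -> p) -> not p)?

2

s: (Box p -> p) -> not p is T. ✗
t: (Box p -> p) -> not p is F. ✓
u: (Box p -> p) -> not p is F. ✓
v: (Box p -> p) -> not p is T. ✗
Satisfying worlds: {t, u}.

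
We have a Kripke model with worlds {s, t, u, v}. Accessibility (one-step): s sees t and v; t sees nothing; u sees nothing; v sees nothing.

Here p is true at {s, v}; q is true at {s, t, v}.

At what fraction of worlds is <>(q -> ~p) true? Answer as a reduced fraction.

s: successors {t, v}; q -> ~p there: t:T, v:F. ✓
t: no successors, so <>(q -> ~p) fails. ✗
u: no successors, so <>(q -> ~p) fails. ✗
v: no successors, so <>(q -> ~p) fails. ✗
That's 1 of 4 worlds, so 1/4.

1/4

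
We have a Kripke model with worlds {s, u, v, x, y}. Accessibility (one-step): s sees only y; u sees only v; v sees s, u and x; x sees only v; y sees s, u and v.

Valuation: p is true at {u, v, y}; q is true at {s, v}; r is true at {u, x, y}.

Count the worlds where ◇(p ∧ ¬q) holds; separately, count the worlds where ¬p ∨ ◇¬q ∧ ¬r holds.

For ◇(p ∧ ¬q):
s: successors {y}; p ∧ ¬q there: y:T. ✓
u: successors {v}; p ∧ ¬q there: v:F. ✗
v: successors {s, u, x}; p ∧ ¬q there: s:F, u:T, x:F. ✓
x: successors {v}; p ∧ ¬q there: v:F. ✗
y: successors {s, u, v}; p ∧ ¬q there: s:F, u:T, v:F. ✓
— 3 worlds.
For ¬p ∨ ◇¬q ∧ ¬r:
s: ¬p is T, ◇¬q ∧ ¬r is T. ✓
u: ¬p is F, ◇¬q ∧ ¬r is F. ✗
v: ¬p is F, ◇¬q ∧ ¬r is T. ✓
x: ¬p is T, ◇¬q ∧ ¬r is F. ✓
y: ¬p is F, ◇¬q ∧ ¬r is F. ✗
— 3 worlds.

3 and 3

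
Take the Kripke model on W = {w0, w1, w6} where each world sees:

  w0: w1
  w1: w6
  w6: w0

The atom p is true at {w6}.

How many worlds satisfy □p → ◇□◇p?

2

w0: □p is F, ◇□◇p is F. ✓
w1: □p is T, ◇□◇p is F. ✗
w6: □p is F, ◇□◇p is T. ✓
Satisfying worlds: {w0, w6}.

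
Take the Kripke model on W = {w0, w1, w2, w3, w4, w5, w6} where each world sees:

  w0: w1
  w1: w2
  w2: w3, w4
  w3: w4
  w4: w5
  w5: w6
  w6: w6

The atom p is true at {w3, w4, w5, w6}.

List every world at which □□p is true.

w0: successors {w1}; □p there: w1:F. ✗
w1: successors {w2}; □p there: w2:T. ✓
w2: successors {w3, w4}; □p there: w3:T, w4:T. ✓
w3: successors {w4}; □p there: w4:T. ✓
w4: successors {w5}; □p there: w5:T. ✓
w5: successors {w6}; □p there: w6:T. ✓
w6: successors {w6}; □p there: w6:T. ✓

{w1, w2, w3, w4, w5, w6}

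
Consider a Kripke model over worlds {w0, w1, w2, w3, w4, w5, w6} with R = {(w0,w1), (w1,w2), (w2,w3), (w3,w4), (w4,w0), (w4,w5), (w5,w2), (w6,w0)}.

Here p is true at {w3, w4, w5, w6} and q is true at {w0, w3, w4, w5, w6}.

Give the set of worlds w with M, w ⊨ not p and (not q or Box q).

{w1, w2}

w0: not p is T, not q or Box q is F. ✗
w1: not p is T, not q or Box q is T. ✓
w2: not p is T, not q or Box q is T. ✓
w3: not p is F, not q or Box q is T. ✗
w4: not p is F, not q or Box q is T. ✗
w5: not p is F, not q or Box q is F. ✗
w6: not p is F, not q or Box q is T. ✗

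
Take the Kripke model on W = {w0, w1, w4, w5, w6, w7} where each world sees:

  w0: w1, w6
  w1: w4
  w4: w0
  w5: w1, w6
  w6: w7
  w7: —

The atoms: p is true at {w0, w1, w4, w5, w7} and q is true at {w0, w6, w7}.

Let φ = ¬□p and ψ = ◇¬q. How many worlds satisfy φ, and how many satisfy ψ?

2 and 3

For ¬□p:
w0: □p is F. ✓
w1: □p is T. ✗
w4: □p is T. ✗
w5: □p is F. ✓
w6: □p is T. ✗
w7: □p is T. ✗
— 2 worlds.
For ◇¬q:
w0: successors {w1, w6}; ¬q there: w1:T, w6:F. ✓
w1: successors {w4}; ¬q there: w4:T. ✓
w4: successors {w0}; ¬q there: w0:F. ✗
w5: successors {w1, w6}; ¬q there: w1:T, w6:F. ✓
w6: successors {w7}; ¬q there: w7:F. ✗
w7: no successors, so ◇¬q fails. ✗
— 3 worlds.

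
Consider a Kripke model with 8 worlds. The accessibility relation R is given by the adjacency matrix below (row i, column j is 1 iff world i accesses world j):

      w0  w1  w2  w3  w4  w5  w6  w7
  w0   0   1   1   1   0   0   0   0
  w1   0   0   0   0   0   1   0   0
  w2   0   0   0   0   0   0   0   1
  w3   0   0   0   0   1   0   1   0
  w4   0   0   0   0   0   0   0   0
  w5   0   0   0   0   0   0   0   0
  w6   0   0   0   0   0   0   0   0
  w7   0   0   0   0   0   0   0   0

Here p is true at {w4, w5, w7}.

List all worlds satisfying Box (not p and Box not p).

{w4, w5, w6, w7}

w0: successors {w1, w2, w3}; not p and Box not p there: w1:F, w2:F, w3:F. ✗
w1: successors {w5}; not p and Box not p there: w5:F. ✗
w2: successors {w7}; not p and Box not p there: w7:F. ✗
w3: successors {w4, w6}; not p and Box not p there: w4:F, w6:T. ✗
w4: no successors, so Box (not p and Box not p) holds vacuously. ✓
w5: no successors, so Box (not p and Box not p) holds vacuously. ✓
w6: no successors, so Box (not p and Box not p) holds vacuously. ✓
w7: no successors, so Box (not p and Box not p) holds vacuously. ✓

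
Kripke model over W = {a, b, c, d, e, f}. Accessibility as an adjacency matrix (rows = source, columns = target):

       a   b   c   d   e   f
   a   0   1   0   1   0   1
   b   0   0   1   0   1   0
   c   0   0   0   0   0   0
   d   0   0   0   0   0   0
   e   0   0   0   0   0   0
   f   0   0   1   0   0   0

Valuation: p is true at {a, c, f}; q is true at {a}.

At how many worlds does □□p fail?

a: successors {b, d, f}; □p there: b:F, d:T, f:T. ✗
b: successors {c, e}; □p there: c:T, e:T. ✓
c: no successors, so □□p holds vacuously. ✓
d: no successors, so □□p holds vacuously. ✓
e: no successors, so □□p holds vacuously. ✓
f: successors {c}; □p there: c:T. ✓
Satisfying worlds: {b, c, d, e, f}.
So □□p fails at the other 1 world.

1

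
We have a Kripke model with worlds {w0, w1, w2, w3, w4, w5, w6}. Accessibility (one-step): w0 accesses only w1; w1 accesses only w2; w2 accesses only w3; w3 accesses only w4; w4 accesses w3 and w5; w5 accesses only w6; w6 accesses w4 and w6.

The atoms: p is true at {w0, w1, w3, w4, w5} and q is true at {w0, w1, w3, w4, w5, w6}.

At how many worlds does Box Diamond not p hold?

2

w0: successors {w1}; Diamond not p there: w1:T. ✓
w1: successors {w2}; Diamond not p there: w2:F. ✗
w2: successors {w3}; Diamond not p there: w3:F. ✗
w3: successors {w4}; Diamond not p there: w4:F. ✗
w4: successors {w3, w5}; Diamond not p there: w3:F, w5:T. ✗
w5: successors {w6}; Diamond not p there: w6:T. ✓
w6: successors {w4, w6}; Diamond not p there: w4:F, w6:T. ✗
Satisfying worlds: {w0, w5}.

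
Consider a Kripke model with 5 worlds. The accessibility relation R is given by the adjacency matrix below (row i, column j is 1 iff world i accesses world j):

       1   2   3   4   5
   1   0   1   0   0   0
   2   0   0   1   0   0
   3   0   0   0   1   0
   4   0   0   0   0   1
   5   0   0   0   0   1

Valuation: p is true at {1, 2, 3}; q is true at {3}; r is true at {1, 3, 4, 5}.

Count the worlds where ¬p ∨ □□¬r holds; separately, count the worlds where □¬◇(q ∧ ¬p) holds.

For ¬p ∨ □□¬r:
1: ¬p is F, □□¬r is F. ✗
2: ¬p is F, □□¬r is F. ✗
3: ¬p is F, □□¬r is F. ✗
4: ¬p is T, □□¬r is F. ✓
5: ¬p is T, □□¬r is F. ✓
— 2 worlds.
For □¬◇(q ∧ ¬p):
1: successors {2}; ¬◇(q ∧ ¬p) there: 2:T. ✓
2: successors {3}; ¬◇(q ∧ ¬p) there: 3:T. ✓
3: successors {4}; ¬◇(q ∧ ¬p) there: 4:T. ✓
4: successors {5}; ¬◇(q ∧ ¬p) there: 5:T. ✓
5: successors {5}; ¬◇(q ∧ ¬p) there: 5:T. ✓
— 5 worlds.

2 and 5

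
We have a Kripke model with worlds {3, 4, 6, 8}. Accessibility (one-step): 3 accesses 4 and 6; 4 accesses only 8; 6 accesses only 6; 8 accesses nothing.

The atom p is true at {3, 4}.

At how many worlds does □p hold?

1

3: successors {4, 6}; p there: 4:T, 6:F. ✗
4: successors {8}; p there: 8:F. ✗
6: successors {6}; p there: 6:F. ✗
8: no successors, so □p holds vacuously. ✓
Satisfying worlds: {8}.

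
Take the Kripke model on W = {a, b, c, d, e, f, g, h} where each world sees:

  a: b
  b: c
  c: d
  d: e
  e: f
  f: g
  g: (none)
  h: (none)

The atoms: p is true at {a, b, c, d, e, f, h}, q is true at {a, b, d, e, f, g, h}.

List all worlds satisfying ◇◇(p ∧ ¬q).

{a}

a: successors {b}; ◇(p ∧ ¬q) there: b:T. ✓
b: successors {c}; ◇(p ∧ ¬q) there: c:F. ✗
c: successors {d}; ◇(p ∧ ¬q) there: d:F. ✗
d: successors {e}; ◇(p ∧ ¬q) there: e:F. ✗
e: successors {f}; ◇(p ∧ ¬q) there: f:F. ✗
f: successors {g}; ◇(p ∧ ¬q) there: g:F. ✗
g: no successors, so ◇◇(p ∧ ¬q) fails. ✗
h: no successors, so ◇◇(p ∧ ¬q) fails. ✗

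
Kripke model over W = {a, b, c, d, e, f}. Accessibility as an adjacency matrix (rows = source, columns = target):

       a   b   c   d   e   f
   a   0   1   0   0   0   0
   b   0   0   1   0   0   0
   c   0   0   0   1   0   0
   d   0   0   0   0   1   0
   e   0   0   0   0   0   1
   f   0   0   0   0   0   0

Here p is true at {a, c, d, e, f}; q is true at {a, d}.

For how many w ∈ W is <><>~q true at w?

3

a: successors {b}; <>~q there: b:T. ✓
b: successors {c}; <>~q there: c:F. ✗
c: successors {d}; <>~q there: d:T. ✓
d: successors {e}; <>~q there: e:T. ✓
e: successors {f}; <>~q there: f:F. ✗
f: no successors, so <><>~q fails. ✗
Satisfying worlds: {a, c, d}.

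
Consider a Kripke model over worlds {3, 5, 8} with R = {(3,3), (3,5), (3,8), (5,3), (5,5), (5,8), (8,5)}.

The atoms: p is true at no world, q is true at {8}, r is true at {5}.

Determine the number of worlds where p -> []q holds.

3

3: p is F, []q is F. ✓
5: p is F, []q is F. ✓
8: p is F, []q is F. ✓
Satisfying worlds: {3, 5, 8}.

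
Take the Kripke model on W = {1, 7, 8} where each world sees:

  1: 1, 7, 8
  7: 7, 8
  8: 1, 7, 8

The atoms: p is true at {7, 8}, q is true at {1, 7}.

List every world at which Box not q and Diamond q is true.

∅

1: Box not q is F, Diamond q is T. ✗
7: Box not q is F, Diamond q is T. ✗
8: Box not q is F, Diamond q is T. ✗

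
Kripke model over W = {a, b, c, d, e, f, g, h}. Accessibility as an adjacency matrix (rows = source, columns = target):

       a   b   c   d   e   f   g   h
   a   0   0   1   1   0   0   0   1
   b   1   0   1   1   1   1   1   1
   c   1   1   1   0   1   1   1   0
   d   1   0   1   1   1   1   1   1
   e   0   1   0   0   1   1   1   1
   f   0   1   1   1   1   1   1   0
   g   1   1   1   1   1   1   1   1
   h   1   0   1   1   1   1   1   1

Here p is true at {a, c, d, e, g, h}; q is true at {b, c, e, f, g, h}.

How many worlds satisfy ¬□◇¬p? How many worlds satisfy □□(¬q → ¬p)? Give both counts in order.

For ¬□◇¬p:
a: □◇¬p is T. ✗
b: □◇¬p is F. ✓
c: □◇¬p is F. ✓
d: □◇¬p is F. ✓
e: □◇¬p is T. ✗
f: □◇¬p is T. ✗
g: □◇¬p is F. ✓
h: □◇¬p is F. ✓
— 5 worlds.
For □□(¬q → ¬p):
a: successors {c, d, h}; □(¬q → ¬p) there: c:F, d:F, h:F. ✗
b: successors {a, c, d, e, f, g, h}; □(¬q → ¬p) there: a:F, c:F, d:F, e:T, f:F, g:F, h:F. ✗
c: successors {a, b, c, e, f, g}; □(¬q → ¬p) there: a:F, b:F, c:F, e:T, f:F, g:F. ✗
d: successors {a, c, d, e, f, g, h}; □(¬q → ¬p) there: a:F, c:F, d:F, e:T, f:F, g:F, h:F. ✗
e: successors {b, e, f, g, h}; □(¬q → ¬p) there: b:F, e:T, f:F, g:F, h:F. ✗
f: successors {b, c, d, e, f, g}; □(¬q → ¬p) there: b:F, c:F, d:F, e:T, f:F, g:F. ✗
g: successors {a, b, c, d, e, f, g, h}; □(¬q → ¬p) there: a:F, b:F, c:F, d:F, e:T, f:F, g:F, h:F. ✗
h: successors {a, c, d, e, f, g, h}; □(¬q → ¬p) there: a:F, c:F, d:F, e:T, f:F, g:F, h:F. ✗
— 0 worlds.

5 and 0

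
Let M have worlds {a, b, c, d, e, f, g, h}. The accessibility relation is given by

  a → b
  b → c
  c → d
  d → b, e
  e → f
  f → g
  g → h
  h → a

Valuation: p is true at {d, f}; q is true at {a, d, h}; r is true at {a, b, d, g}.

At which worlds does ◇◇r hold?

a: successors {b}; ◇r there: b:F. ✗
b: successors {c}; ◇r there: c:T. ✓
c: successors {d}; ◇r there: d:T. ✓
d: successors {b, e}; ◇r there: b:F, e:F. ✗
e: successors {f}; ◇r there: f:T. ✓
f: successors {g}; ◇r there: g:F. ✗
g: successors {h}; ◇r there: h:T. ✓
h: successors {a}; ◇r there: a:T. ✓

{b, c, e, g, h}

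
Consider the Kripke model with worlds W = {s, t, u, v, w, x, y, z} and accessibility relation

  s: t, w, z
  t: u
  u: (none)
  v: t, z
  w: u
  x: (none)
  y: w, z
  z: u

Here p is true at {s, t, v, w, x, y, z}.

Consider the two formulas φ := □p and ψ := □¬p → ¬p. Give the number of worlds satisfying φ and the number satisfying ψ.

5 and 4

For □p:
s: successors {t, w, z}; p there: t:T, w:T, z:T. ✓
t: successors {u}; p there: u:F. ✗
u: no successors, so □p holds vacuously. ✓
v: successors {t, z}; p there: t:T, z:T. ✓
w: successors {u}; p there: u:F. ✗
x: no successors, so □p holds vacuously. ✓
y: successors {w, z}; p there: w:T, z:T. ✓
z: successors {u}; p there: u:F. ✗
— 5 worlds.
For □¬p → ¬p:
s: □¬p is F, ¬p is F. ✓
t: □¬p is T, ¬p is F. ✗
u: □¬p is T, ¬p is T. ✓
v: □¬p is F, ¬p is F. ✓
w: □¬p is T, ¬p is F. ✗
x: □¬p is T, ¬p is F. ✗
y: □¬p is F, ¬p is F. ✓
z: □¬p is T, ¬p is F. ✗
— 4 worlds.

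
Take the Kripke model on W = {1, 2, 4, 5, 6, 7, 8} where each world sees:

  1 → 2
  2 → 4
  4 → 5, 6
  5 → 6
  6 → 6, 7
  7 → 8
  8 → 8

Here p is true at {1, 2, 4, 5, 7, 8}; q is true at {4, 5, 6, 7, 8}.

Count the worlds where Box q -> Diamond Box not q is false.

1: Box q is F, Diamond Box not q is F. ✓
2: Box q is T, Diamond Box not q is F. ✗
4: Box q is T, Diamond Box not q is F. ✗
5: Box q is T, Diamond Box not q is F. ✗
6: Box q is T, Diamond Box not q is F. ✗
7: Box q is T, Diamond Box not q is F. ✗
8: Box q is T, Diamond Box not q is F. ✗
Satisfying worlds: {1}.
So Box q -> Diamond Box not q fails at the other 6 worlds.

6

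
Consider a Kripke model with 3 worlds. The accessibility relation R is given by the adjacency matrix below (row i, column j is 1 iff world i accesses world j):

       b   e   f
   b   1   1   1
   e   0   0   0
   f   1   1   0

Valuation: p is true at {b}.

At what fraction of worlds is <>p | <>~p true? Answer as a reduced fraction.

2/3

b: <>p is T, <>~p is T. ✓
e: <>p is F, <>~p is F. ✗
f: <>p is T, <>~p is T. ✓
That's 2 of 3 worlds, so 2/3.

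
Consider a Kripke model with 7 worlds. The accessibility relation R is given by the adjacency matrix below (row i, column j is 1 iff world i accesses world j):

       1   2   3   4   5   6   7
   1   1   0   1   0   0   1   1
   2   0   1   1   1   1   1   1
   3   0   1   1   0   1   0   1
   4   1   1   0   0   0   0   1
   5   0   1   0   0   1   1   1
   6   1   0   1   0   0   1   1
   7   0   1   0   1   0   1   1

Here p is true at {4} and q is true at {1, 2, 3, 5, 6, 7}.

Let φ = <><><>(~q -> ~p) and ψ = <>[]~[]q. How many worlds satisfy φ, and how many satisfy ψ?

7 and 0

For <><><>(~q -> ~p):
1: successors {1, 3, 6, 7}; <><>(~q -> ~p) there: 1:T, 3:T, 6:T, 7:T. ✓
2: successors {2, 3, 4, 5, 6, 7}; <><>(~q -> ~p) there: 2:T, 3:T, 4:T, 5:T, 6:T, 7:T. ✓
3: successors {2, 3, 5, 7}; <><>(~q -> ~p) there: 2:T, 3:T, 5:T, 7:T. ✓
4: successors {1, 2, 7}; <><>(~q -> ~p) there: 1:T, 2:T, 7:T. ✓
5: successors {2, 5, 6, 7}; <><>(~q -> ~p) there: 2:T, 5:T, 6:T, 7:T. ✓
6: successors {1, 3, 6, 7}; <><>(~q -> ~p) there: 1:T, 3:T, 6:T, 7:T. ✓
7: successors {2, 4, 6, 7}; <><>(~q -> ~p) there: 2:T, 4:T, 6:T, 7:T. ✓
— 7 worlds.
For <>[]~[]q:
1: successors {1, 3, 6, 7}; []~[]q there: 1:F, 3:F, 6:F, 7:F. ✗
2: successors {2, 3, 4, 5, 6, 7}; []~[]q there: 2:F, 3:F, 4:F, 5:F, 6:F, 7:F. ✗
3: successors {2, 3, 5, 7}; []~[]q there: 2:F, 3:F, 5:F, 7:F. ✗
4: successors {1, 2, 7}; []~[]q there: 1:F, 2:F, 7:F. ✗
5: successors {2, 5, 6, 7}; []~[]q there: 2:F, 5:F, 6:F, 7:F. ✗
6: successors {1, 3, 6, 7}; []~[]q there: 1:F, 3:F, 6:F, 7:F. ✗
7: successors {2, 4, 6, 7}; []~[]q there: 2:F, 4:F, 6:F, 7:F. ✗
— 0 worlds.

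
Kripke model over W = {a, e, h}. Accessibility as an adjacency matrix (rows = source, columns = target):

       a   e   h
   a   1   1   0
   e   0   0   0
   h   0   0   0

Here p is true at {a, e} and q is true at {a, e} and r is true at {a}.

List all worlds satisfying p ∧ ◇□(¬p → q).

{a}

a: p is T, ◇□(¬p → q) is T. ✓
e: p is T, ◇□(¬p → q) is F. ✗
h: p is F, ◇□(¬p → q) is F. ✗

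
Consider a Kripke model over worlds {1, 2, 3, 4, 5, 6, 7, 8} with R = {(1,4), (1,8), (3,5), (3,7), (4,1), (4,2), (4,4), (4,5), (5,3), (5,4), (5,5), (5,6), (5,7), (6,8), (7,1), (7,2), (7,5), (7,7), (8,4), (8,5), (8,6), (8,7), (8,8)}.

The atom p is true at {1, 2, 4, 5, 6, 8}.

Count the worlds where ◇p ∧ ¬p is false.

1: ◇p is T, ¬p is F. ✗
2: ◇p is F, ¬p is F. ✗
3: ◇p is T, ¬p is T. ✓
4: ◇p is T, ¬p is F. ✗
5: ◇p is T, ¬p is F. ✗
6: ◇p is T, ¬p is F. ✗
7: ◇p is T, ¬p is T. ✓
8: ◇p is T, ¬p is F. ✗
Satisfying worlds: {3, 7}.
So ◇p ∧ ¬p fails at the other 6 worlds.

6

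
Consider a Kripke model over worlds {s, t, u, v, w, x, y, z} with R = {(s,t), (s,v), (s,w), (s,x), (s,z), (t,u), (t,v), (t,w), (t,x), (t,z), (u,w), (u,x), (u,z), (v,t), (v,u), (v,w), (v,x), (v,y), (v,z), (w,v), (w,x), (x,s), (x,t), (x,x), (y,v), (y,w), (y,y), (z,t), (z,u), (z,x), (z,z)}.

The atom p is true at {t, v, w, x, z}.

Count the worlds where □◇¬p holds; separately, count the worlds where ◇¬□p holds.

For □◇¬p:
s: successors {t, v, w, x, z}; ◇¬p there: t:T, v:T, w:F, x:T, z:T. ✗
t: successors {u, v, w, x, z}; ◇¬p there: u:F, v:T, w:F, x:T, z:T. ✗
u: successors {w, x, z}; ◇¬p there: w:F, x:T, z:T. ✗
v: successors {t, u, w, x, y, z}; ◇¬p there: t:T, u:F, w:F, x:T, y:T, z:T. ✗
w: successors {v, x}; ◇¬p there: v:T, x:T. ✓
x: successors {s, t, x}; ◇¬p there: s:F, t:T, x:T. ✗
y: successors {v, w, y}; ◇¬p there: v:T, w:F, y:T. ✗
z: successors {t, u, x, z}; ◇¬p there: t:T, u:F, x:T, z:T. ✗
— 1 world.
For ◇¬□p:
s: successors {t, v, w, x, z}; ¬□p there: t:T, v:T, w:F, x:T, z:T. ✓
t: successors {u, v, w, x, z}; ¬□p there: u:F, v:T, w:F, x:T, z:T. ✓
u: successors {w, x, z}; ¬□p there: w:F, x:T, z:T. ✓
v: successors {t, u, w, x, y, z}; ¬□p there: t:T, u:F, w:F, x:T, y:T, z:T. ✓
w: successors {v, x}; ¬□p there: v:T, x:T. ✓
x: successors {s, t, x}; ¬□p there: s:F, t:T, x:T. ✓
y: successors {v, w, y}; ¬□p there: v:T, w:F, y:T. ✓
z: successors {t, u, x, z}; ¬□p there: t:T, u:F, x:T, z:T. ✓
— 8 worlds.

1 and 8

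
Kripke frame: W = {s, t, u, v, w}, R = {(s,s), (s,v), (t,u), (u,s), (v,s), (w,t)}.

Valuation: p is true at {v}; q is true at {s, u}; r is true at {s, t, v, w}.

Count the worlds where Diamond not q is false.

s: successors {s, v}; not q there: s:F, v:T. ✓
t: successors {u}; not q there: u:F. ✗
u: successors {s}; not q there: s:F. ✗
v: successors {s}; not q there: s:F. ✗
w: successors {t}; not q there: t:T. ✓
Satisfying worlds: {s, w}.
So Diamond not q fails at the other 3 worlds.

3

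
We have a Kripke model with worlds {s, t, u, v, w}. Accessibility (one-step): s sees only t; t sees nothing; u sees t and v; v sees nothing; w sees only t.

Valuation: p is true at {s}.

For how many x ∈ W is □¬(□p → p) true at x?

5

s: successors {t}; ¬(□p → p) there: t:T. ✓
t: no successors, so □¬(□p → p) holds vacuously. ✓
u: successors {t, v}; ¬(□p → p) there: t:T, v:T. ✓
v: no successors, so □¬(□p → p) holds vacuously. ✓
w: successors {t}; ¬(□p → p) there: t:T. ✓
Satisfying worlds: {s, t, u, v, w}.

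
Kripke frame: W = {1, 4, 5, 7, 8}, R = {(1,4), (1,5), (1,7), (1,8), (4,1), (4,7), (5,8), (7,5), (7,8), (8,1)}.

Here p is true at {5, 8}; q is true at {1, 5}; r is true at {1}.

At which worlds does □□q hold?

{5}

1: successors {4, 5, 7, 8}; □q there: 4:F, 5:F, 7:F, 8:T. ✗
4: successors {1, 7}; □q there: 1:F, 7:F. ✗
5: successors {8}; □q there: 8:T. ✓
7: successors {5, 8}; □q there: 5:F, 8:T. ✗
8: successors {1}; □q there: 1:F. ✗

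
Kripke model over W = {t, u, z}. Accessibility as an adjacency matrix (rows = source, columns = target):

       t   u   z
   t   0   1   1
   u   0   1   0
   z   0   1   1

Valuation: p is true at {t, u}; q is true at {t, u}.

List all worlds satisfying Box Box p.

t: successors {u, z}; Box p there: u:T, z:F. ✗
u: successors {u}; Box p there: u:T. ✓
z: successors {u, z}; Box p there: u:T, z:F. ✗

{u}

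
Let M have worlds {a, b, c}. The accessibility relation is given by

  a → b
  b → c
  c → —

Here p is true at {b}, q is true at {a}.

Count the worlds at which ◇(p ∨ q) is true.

a: successors {b}; p ∨ q there: b:T. ✓
b: successors {c}; p ∨ q there: c:F. ✗
c: no successors, so ◇(p ∨ q) fails. ✗
Satisfying worlds: {a}.

1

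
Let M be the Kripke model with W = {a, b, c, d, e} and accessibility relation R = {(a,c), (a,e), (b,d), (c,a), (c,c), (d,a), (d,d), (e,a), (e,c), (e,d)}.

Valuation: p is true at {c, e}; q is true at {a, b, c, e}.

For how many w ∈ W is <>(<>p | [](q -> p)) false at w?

a: successors {c, e}; <>p | [](q -> p) there: c:T, e:T. ✓
b: successors {d}; <>p | [](q -> p) there: d:F. ✗
c: successors {a, c}; <>p | [](q -> p) there: a:T, c:T. ✓
d: successors {a, d}; <>p | [](q -> p) there: a:T, d:F. ✓
e: successors {a, c, d}; <>p | [](q -> p) there: a:T, c:T, d:F. ✓
Satisfying worlds: {a, c, d, e}.
So <>(<>p | [](q -> p)) fails at the other 1 world.

1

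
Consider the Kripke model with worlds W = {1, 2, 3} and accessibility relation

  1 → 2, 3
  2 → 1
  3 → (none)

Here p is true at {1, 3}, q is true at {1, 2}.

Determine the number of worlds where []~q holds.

1

1: successors {2, 3}; ~q there: 2:F, 3:T. ✗
2: successors {1}; ~q there: 1:F. ✗
3: no successors, so []~q holds vacuously. ✓
Satisfying worlds: {3}.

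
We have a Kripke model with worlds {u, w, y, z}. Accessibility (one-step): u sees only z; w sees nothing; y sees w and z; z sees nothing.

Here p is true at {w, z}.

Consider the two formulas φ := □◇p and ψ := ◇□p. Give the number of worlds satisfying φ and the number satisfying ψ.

2 and 2

For □◇p:
u: successors {z}; ◇p there: z:F. ✗
w: no successors, so □◇p holds vacuously. ✓
y: successors {w, z}; ◇p there: w:F, z:F. ✗
z: no successors, so □◇p holds vacuously. ✓
— 2 worlds.
For ◇□p:
u: successors {z}; □p there: z:T. ✓
w: no successors, so ◇□p fails. ✗
y: successors {w, z}; □p there: w:T, z:T. ✓
z: no successors, so ◇□p fails. ✗
— 2 worlds.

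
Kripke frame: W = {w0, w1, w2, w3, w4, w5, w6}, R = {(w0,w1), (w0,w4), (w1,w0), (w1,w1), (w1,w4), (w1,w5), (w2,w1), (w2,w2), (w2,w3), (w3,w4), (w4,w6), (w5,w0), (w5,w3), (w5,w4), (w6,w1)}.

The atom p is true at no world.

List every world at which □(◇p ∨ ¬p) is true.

{w0, w1, w2, w3, w4, w5, w6}

w0: successors {w1, w4}; ◇p ∨ ¬p there: w1:T, w4:T. ✓
w1: successors {w0, w1, w4, w5}; ◇p ∨ ¬p there: w0:T, w1:T, w4:T, w5:T. ✓
w2: successors {w1, w2, w3}; ◇p ∨ ¬p there: w1:T, w2:T, w3:T. ✓
w3: successors {w4}; ◇p ∨ ¬p there: w4:T. ✓
w4: successors {w6}; ◇p ∨ ¬p there: w6:T. ✓
w5: successors {w0, w3, w4}; ◇p ∨ ¬p there: w0:T, w3:T, w4:T. ✓
w6: successors {w1}; ◇p ∨ ¬p there: w1:T. ✓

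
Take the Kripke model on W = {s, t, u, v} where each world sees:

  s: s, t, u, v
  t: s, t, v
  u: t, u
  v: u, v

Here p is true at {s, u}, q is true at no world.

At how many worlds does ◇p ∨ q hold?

s: ◇p is T, q is F. ✓
t: ◇p is T, q is F. ✓
u: ◇p is T, q is F. ✓
v: ◇p is T, q is F. ✓
Satisfying worlds: {s, t, u, v}.

4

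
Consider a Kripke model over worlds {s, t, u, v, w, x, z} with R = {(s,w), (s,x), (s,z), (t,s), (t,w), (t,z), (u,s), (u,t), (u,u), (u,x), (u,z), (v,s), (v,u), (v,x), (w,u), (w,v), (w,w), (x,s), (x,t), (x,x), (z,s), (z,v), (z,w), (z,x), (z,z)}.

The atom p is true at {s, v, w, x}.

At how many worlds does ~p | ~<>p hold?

s: ~p is F, ~<>p is F. ✗
t: ~p is T, ~<>p is F. ✓
u: ~p is T, ~<>p is F. ✓
v: ~p is F, ~<>p is F. ✗
w: ~p is F, ~<>p is F. ✗
x: ~p is F, ~<>p is F. ✗
z: ~p is T, ~<>p is F. ✓
Satisfying worlds: {t, u, z}.

3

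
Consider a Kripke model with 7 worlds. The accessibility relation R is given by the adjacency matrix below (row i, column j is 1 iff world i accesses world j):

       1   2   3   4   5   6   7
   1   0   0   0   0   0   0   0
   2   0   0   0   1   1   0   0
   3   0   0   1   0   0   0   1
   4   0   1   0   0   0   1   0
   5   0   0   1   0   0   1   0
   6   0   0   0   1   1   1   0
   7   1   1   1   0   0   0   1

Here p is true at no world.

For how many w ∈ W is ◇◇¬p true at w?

1: no successors, so ◇◇¬p fails. ✗
2: successors {4, 5}; ◇¬p there: 4:T, 5:T. ✓
3: successors {3, 7}; ◇¬p there: 3:T, 7:T. ✓
4: successors {2, 6}; ◇¬p there: 2:T, 6:T. ✓
5: successors {3, 6}; ◇¬p there: 3:T, 6:T. ✓
6: successors {4, 5, 6}; ◇¬p there: 4:T, 5:T, 6:T. ✓
7: successors {1, 2, 3, 7}; ◇¬p there: 1:F, 2:T, 3:T, 7:T. ✓
Satisfying worlds: {2, 3, 4, 5, 6, 7}.

6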